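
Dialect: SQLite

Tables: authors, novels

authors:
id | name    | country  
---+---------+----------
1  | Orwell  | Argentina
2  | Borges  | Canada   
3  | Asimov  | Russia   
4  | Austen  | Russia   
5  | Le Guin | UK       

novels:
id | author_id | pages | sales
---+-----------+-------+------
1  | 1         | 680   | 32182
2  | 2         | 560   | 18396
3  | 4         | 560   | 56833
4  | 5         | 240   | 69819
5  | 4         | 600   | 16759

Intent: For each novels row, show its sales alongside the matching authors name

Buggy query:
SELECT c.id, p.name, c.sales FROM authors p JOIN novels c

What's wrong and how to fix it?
Bug: JOIN with no ON clause produces a cartesian product; every novels row pairs with every authors row

Fix: Add ON c.author_id = p.id to the JOIN

Corrected query:
SELECT c.id, p.name, c.sales FROM authors p JOIN novels c ON c.author_id = p.id

Result:
id | name    | sales
---+---------+------
1  | Orwell  | 32182
2  | Borges  | 18396
3  | Austen  | 56833
4  | Le Guin | 69819
5  | Austen  | 16759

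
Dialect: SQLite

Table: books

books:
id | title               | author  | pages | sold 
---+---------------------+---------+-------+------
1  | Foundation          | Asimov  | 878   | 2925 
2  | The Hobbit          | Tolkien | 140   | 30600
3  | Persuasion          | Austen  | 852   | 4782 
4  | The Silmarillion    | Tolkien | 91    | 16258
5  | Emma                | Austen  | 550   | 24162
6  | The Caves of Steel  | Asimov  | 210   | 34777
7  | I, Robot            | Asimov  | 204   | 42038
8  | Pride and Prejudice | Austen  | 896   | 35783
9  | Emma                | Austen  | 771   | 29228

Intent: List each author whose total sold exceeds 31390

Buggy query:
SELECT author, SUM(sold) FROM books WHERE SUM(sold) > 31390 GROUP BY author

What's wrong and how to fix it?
Bug: WHERE runs before GROUP BY, so aggregates aren't available there

Fix: Move the aggregate condition to a HAVING clause

Corrected query:
SELECT author, SUM(sold) FROM books GROUP BY author HAVING SUM(sold) > 31390

Result:
author  | SUM(sold)
--------+----------
Asimov  | 79740    
Austen  | 93955    
Tolkien | 46858    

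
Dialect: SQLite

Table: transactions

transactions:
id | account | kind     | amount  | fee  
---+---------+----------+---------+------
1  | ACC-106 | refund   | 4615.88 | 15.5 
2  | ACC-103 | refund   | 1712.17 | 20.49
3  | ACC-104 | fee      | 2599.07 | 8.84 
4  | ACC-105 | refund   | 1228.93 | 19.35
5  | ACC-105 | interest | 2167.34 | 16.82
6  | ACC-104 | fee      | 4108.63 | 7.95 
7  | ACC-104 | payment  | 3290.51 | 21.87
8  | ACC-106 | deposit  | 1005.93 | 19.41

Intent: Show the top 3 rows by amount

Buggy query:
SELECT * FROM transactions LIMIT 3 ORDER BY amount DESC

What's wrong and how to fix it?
Bug: LIMIT must come after ORDER BY

Fix: Swap the clauses: ORDER BY first, then LIMIT

Corrected query:
SELECT * FROM transactions ORDER BY amount DESC LIMIT 3

Result:
id | account | kind    | amount  | fee  
---+---------+---------+---------+------
1  | ACC-106 | refund  | 4615.88 | 15.5 
6  | ACC-104 | fee     | 4108.63 | 7.95 
7  | ACC-104 | payment | 3290.51 | 21.87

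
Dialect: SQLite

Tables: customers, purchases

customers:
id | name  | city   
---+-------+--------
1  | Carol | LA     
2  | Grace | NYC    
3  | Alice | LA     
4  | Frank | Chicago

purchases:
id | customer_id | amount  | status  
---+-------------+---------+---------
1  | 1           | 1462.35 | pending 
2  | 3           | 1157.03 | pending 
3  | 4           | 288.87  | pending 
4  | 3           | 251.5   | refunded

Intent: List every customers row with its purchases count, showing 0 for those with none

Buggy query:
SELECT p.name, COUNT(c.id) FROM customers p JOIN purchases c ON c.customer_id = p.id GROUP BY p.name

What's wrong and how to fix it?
Bug: INNER JOIN drops customers rows that have no matching purchases rows

Fix: Use LEFT JOIN so parents without children still appear (COUNT(c.id) gives 0)

Corrected query:
SELECT p.name, COUNT(c.id) FROM customers p LEFT JOIN purchases c ON c.customer_id = p.id GROUP BY p.name

Result:
name  | COUNT(c.id)
------+------------
Alice | 2          
Carol | 1          
Frank | 1          
Grace | 0          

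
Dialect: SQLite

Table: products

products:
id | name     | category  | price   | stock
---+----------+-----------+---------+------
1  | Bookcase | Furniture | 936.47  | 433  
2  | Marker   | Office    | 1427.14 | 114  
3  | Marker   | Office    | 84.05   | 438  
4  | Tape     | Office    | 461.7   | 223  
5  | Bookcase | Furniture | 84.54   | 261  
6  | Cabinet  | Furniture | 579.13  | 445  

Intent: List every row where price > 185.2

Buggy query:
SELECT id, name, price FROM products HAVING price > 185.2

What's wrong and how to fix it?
Bug: HAVING filters the output of aggregation, but this query has no GROUP BY and no aggregate functions, so SQLite rejects it (HAVING clause on a non-aggregate query); the condition here is per row

Fix: Use WHERE for row-level filtering

Corrected query:
SELECT id, name, price FROM products WHERE price > 185.2

Result:
id | name     | price  
---+----------+--------
1  | Bookcase | 936.47 
2  | Marker   | 1427.14
4  | Tape     | 461.7  
6  | Cabinet  | 579.13 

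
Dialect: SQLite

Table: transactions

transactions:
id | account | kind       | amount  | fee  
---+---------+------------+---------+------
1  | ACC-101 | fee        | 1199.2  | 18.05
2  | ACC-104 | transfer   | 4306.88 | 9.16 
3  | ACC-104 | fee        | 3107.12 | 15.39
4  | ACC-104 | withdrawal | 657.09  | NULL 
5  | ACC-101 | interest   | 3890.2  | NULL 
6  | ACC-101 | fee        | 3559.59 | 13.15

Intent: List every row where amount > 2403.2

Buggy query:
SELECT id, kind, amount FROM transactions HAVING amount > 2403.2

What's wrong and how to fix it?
Bug: This is a non-aggregate query (no GROUP BY, no aggregates), so in SQLite the HAVING clause is invalid here; a row-level condition belongs in WHERE

Fix: Use WHERE for row-level filtering

Corrected query:
SELECT id, kind, amount FROM transactions WHERE amount > 2403.2

Result:
id | kind     | amount 
---+----------+--------
2  | transfer | 4306.88
3  | fee      | 3107.12
5  | interest | 3890.2 
6  | fee      | 3559.59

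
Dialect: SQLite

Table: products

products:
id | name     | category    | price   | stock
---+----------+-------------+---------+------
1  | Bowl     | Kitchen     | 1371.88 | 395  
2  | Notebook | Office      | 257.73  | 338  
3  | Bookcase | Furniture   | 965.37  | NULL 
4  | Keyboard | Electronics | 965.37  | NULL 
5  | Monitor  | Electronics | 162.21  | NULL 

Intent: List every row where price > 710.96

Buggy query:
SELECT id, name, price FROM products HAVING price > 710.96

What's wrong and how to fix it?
Bug: HAVING filters the output of aggregation, but this query has no GROUP BY and no aggregate functions, so SQLite rejects it (HAVING clause on a non-aggregate query); the condition here is per row

Fix: Replace HAVING with WHERE since the condition applies to individual rows

Corrected query:
SELECT id, name, price FROM products WHERE price > 710.96

Result:
id | name     | price  
---+----------+--------
1  | Bowl     | 1371.88
3  | Bookcase | 965.37 
4  | Keyboard | 965.37 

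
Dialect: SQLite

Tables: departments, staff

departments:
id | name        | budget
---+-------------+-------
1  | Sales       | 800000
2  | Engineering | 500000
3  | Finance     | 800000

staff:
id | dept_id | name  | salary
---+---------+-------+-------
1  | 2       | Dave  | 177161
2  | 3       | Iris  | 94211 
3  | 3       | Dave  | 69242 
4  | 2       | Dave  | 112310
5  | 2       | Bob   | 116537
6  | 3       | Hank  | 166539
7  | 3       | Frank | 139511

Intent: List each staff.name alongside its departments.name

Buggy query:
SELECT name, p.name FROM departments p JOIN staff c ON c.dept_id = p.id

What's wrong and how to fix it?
Bug: Both tables have a 'name' column; the unqualified reference is ambiguous

Fix: Qualify the column with its table alias (c.name)

Corrected query:
SELECT c.name, p.name FROM departments p JOIN staff c ON c.dept_id = p.id

Result:
name  | name       
------+------------
Dave  | Engineering
Iris  | Finance    
Dave  | Finance    
Dave  | Engineering
Bob   | Engineering
Hank  | Finance    
Frank | Finance    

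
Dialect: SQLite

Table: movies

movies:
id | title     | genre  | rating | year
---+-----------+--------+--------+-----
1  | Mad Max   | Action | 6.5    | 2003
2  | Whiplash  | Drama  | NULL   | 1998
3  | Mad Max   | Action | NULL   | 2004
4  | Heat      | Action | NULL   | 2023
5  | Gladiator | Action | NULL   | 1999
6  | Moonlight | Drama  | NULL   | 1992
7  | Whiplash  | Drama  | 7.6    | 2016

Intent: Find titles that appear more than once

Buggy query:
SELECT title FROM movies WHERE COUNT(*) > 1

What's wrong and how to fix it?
Bug: WHERE can't reference COUNT(*); aggregates are computed after WHERE

Fix: GROUP BY title, then filter groups with HAVING COUNT(*) > 1

Corrected query:
SELECT title FROM movies GROUP BY title HAVING COUNT(*) > 1

Result:
title   
--------
Mad Max 
Whiplash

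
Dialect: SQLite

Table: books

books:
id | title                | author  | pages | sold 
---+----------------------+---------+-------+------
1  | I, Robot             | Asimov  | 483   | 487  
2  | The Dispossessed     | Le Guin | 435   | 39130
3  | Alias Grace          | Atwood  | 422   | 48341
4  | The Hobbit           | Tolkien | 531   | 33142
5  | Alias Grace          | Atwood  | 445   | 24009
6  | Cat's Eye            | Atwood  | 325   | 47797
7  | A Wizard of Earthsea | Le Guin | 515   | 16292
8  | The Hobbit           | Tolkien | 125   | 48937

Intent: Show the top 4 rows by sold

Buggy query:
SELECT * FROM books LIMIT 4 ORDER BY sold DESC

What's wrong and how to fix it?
Bug: ORDER BY cannot follow LIMIT; LIMIT is the final clause

Fix: Swap the clauses: ORDER BY first, then LIMIT

Corrected query:
SELECT * FROM books ORDER BY sold DESC LIMIT 4

Result:
id | title            | author  | pages | sold 
---+------------------+---------+-------+------
8  | The Hobbit       | Tolkien | 125   | 48937
3  | Alias Grace      | Atwood  | 422   | 48341
6  | Cat's Eye        | Atwood  | 325   | 47797
2  | The Dispossessed | Le Guin | 435   | 39130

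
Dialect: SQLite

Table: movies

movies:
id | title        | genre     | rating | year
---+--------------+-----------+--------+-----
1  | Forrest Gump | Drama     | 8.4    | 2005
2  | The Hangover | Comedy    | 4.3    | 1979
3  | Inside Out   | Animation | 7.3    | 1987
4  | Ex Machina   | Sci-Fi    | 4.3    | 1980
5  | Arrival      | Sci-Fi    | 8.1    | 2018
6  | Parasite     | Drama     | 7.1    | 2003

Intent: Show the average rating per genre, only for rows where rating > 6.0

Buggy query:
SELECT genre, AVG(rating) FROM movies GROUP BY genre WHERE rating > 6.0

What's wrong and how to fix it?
Bug: Row-level WHERE must come before GROUP BY in the clause order

Fix: Move the WHERE clause before GROUP BY

Corrected query:
SELECT genre, AVG(rating) FROM movies WHERE rating > 6.0 GROUP BY genre

Result:
genre     | AVG(rating)
----------+------------
Animation | 7.3        
Drama     | 7.75       
Sci-Fi    | 8.1        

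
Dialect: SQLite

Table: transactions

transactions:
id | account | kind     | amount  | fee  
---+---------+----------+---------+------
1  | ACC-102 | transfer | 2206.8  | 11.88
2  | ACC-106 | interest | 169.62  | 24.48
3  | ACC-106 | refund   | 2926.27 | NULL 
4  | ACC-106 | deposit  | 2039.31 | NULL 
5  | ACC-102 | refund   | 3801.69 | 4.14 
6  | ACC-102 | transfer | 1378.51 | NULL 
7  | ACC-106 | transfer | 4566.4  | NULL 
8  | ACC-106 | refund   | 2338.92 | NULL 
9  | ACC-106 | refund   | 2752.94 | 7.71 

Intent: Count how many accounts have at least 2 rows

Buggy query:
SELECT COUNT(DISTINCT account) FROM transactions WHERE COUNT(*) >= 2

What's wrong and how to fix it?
Bug: COUNT(*) cannot appear in WHERE; the per-group count doesn't exist yet

Fix: Group first with HAVING COUNT(*) >= 2, then COUNT the resulting groups

Corrected query:
SELECT COUNT(*) FROM (SELECT account FROM transactions GROUP BY account HAVING COUNT(*) >= 2)

Result:
COUNT(*)
--------
2       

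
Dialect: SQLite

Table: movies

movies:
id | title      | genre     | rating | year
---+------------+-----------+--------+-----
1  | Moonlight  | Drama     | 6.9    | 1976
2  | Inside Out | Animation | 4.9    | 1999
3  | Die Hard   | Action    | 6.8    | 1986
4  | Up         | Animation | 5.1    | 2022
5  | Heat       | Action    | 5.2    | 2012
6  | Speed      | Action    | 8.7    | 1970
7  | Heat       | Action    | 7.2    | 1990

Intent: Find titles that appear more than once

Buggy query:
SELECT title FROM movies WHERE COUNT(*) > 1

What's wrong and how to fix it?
Bug: COUNT(*) is an aggregate and cannot be used in WHERE

Fix: GROUP BY title, then filter groups with HAVING COUNT(*) > 1

Corrected query:
SELECT title FROM movies GROUP BY title HAVING COUNT(*) > 1

Result:
title
-----
Heat 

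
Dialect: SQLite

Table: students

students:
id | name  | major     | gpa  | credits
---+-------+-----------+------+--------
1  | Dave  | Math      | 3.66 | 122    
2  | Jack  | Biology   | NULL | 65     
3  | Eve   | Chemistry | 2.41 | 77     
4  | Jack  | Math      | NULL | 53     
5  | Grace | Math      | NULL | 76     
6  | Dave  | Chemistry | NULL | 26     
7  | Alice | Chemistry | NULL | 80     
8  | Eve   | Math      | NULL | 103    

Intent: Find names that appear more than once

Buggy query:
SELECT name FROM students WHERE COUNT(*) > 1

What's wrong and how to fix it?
Bug: WHERE can't reference COUNT(*); aggregates are computed after WHERE

Fix: Group first, then use HAVING for the count condition

Corrected query:
SELECT name FROM students GROUP BY name HAVING COUNT(*) > 1

Result:
name
----
Dave
Eve 
Jack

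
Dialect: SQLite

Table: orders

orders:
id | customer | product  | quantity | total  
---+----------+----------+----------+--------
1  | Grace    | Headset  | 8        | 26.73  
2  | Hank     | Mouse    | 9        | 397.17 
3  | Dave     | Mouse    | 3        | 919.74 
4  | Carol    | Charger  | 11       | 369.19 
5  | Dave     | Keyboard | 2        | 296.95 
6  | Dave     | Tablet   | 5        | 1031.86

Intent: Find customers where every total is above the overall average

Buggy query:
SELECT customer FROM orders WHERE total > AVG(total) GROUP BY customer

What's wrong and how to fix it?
Bug: WHERE evaluates per row before aggregation, so AVG() is unavailable

Fix: Compute the overall average in a scalar subquery and compare each group's MIN against it in HAVING

Corrected query:
SELECT customer FROM orders GROUP BY customer HAVING MIN(total) > (SELECT AVG(total) FROM orders)

Result:
(no rows)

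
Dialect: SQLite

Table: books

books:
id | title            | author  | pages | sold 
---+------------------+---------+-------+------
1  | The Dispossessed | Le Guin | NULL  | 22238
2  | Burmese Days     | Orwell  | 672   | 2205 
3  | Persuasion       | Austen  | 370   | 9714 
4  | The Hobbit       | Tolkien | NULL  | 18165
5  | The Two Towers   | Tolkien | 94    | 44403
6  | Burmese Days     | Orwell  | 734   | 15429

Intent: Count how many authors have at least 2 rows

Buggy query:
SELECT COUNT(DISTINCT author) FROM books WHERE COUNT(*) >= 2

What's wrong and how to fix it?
Bug: WHERE filters individual rows, not groups, so a group-level COUNT is invalid there

Fix: Use a subquery that GROUPs and filters with HAVING, then count its rows

Corrected query:
SELECT COUNT(*) FROM (SELECT author FROM books GROUP BY author HAVING COUNT(*) >= 2)

Result:
COUNT(*)
--------
2       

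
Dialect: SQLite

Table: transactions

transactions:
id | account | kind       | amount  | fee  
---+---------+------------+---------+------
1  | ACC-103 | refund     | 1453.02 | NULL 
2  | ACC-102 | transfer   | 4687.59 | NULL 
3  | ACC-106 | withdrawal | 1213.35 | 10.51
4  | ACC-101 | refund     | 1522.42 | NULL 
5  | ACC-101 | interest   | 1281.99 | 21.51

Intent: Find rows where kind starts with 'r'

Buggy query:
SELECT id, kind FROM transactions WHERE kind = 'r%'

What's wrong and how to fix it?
Bug: Wildcards only work with LIKE; '=' treats '%' as a literal character

Fix: Replace '=' with LIKE so 'r%' is treated as a pattern

Corrected query:
SELECT id, kind FROM transactions WHERE kind LIKE 'r%'

Result:
id | kind  
---+-------
1  | refund
4  | refund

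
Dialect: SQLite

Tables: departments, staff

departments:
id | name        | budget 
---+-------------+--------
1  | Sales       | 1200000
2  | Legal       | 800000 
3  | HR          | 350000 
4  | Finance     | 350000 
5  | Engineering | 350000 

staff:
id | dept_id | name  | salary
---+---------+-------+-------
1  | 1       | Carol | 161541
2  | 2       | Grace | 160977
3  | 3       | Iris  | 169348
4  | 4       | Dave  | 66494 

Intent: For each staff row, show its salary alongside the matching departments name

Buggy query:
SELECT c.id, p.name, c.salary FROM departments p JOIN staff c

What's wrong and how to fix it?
Bug: Missing join condition: each staff row is matched to all departments rows instead of just its own

Fix: Specify the join condition linking the foreign key to the parent id

Corrected query:
SELECT c.id, p.name, c.salary FROM departments p JOIN staff c ON c.dept_id = p.id

Result:
id | name    | salary
---+---------+-------
1  | Sales   | 161541
2  | Legal   | 160977
3  | HR      | 169348
4  | Finance | 66494 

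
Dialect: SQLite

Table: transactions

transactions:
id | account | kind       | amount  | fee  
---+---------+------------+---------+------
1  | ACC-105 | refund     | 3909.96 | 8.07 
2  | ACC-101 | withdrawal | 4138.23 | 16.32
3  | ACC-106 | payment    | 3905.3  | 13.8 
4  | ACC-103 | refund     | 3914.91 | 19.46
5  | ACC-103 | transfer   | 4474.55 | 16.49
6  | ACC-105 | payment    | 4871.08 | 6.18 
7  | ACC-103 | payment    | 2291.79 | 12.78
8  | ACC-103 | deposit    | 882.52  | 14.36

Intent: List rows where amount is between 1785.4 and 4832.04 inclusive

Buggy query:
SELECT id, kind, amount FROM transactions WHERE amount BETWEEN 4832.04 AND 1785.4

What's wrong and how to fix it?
Bug: BETWEEN expects the lower bound first; with 4832.04 AND 1785.4 the range is empty

Fix: Write BETWEEN 1785.4 AND 4832.04

Corrected query:
SELECT id, kind, amount FROM transactions WHERE amount BETWEEN 1785.4 AND 4832.04

Result:
id | kind       | amount 
---+------------+--------
1  | refund     | 3909.96
2  | withdrawal | 4138.23
3  | payment    | 3905.3 
4  | refund     | 3914.91
5  | transfer   | 4474.55
7  | payment    | 2291.79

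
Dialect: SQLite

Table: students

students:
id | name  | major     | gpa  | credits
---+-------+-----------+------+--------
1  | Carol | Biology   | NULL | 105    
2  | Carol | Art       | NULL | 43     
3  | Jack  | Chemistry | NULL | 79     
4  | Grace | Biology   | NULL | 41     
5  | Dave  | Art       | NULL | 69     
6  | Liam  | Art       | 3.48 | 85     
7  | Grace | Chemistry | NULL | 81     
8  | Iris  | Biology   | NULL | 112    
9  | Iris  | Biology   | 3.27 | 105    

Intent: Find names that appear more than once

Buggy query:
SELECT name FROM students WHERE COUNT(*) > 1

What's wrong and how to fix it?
Bug: COUNT(*) is an aggregate and cannot be used in WHERE

Fix: GROUP BY name, then filter groups with HAVING COUNT(*) > 1

Corrected query:
SELECT name FROM students GROUP BY name HAVING COUNT(*) > 1

Result:
name 
-----
Carol
Grace
Iris 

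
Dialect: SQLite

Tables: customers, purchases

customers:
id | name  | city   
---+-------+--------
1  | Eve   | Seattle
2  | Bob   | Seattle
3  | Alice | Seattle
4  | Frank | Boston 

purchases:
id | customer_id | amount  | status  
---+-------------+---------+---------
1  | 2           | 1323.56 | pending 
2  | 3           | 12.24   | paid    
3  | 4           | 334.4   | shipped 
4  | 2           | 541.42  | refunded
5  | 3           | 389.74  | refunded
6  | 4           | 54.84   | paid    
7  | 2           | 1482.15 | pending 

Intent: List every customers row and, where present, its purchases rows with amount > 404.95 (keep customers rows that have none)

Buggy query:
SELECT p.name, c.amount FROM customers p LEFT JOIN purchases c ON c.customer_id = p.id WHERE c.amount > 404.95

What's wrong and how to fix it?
Bug: A WHERE condition on the right-hand table after LEFT JOIN drops unmatched parents

Fix: Put 'c.amount > 404.95' in the JOIN's ON clause instead of WHERE

Corrected query:
SELECT p.name, c.amount FROM customers p LEFT JOIN purchases c ON c.customer_id = p.id AND c.amount > 404.95

Result:
name  | amount 
------+--------
Eve   | NULL   
Bob   | 541.42 
Bob   | 1323.56
Bob   | 1482.15
Alice | NULL   
Frank | NULL   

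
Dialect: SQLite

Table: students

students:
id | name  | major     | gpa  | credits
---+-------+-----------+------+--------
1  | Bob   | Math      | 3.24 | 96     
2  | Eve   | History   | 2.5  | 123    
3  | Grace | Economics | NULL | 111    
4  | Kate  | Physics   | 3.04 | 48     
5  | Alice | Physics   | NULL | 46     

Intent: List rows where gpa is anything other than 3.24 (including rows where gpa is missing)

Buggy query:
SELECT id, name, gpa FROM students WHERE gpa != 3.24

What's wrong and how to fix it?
Bug: 'gpa != 3.24' is unknown when gpa is NULL, so NULL rows are silently excluded

Fix: Handle NULL separately with IS NULL alongside the inequality

Corrected query:
SELECT id, name, gpa FROM students WHERE gpa != 3.24 OR gpa IS NULL

Result:
id | name  | gpa 
---+-------+-----
2  | Eve   | 2.5 
3  | Grace | NULL
4  | Kate  | 3.04
5  | Alice | NULL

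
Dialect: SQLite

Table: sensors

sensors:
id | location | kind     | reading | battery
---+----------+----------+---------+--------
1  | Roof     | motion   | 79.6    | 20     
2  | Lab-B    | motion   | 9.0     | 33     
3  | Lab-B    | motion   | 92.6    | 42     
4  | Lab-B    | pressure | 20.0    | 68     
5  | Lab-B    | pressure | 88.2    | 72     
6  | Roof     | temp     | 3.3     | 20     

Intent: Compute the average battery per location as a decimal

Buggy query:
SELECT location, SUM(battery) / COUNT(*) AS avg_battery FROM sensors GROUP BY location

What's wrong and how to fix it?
Bug: SUM(battery) and COUNT(*) are both integers; the division truncates the fractional part

Fix: Multiply by 1.0 (or CAST to REAL) to force floating-point division

Corrected query:
SELECT location, SUM(battery) * 1.0 / COUNT(*) AS avg_battery FROM sensors GROUP BY location

Result:
location | avg_battery
---------+------------
Lab-B    | 53.75      
Roof     | 20         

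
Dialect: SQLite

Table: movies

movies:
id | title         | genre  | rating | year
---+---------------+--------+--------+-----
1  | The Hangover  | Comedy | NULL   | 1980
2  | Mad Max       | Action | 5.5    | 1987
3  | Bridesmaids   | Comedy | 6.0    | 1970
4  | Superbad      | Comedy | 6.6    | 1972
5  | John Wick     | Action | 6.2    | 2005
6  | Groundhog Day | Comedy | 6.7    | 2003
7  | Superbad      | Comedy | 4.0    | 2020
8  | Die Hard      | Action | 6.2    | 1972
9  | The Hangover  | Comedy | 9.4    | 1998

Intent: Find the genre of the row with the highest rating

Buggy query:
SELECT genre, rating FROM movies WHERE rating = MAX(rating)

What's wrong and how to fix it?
Bug: WHERE is evaluated per row; an aggregate over the whole table isn't defined there

Fix: Wrap MAX in a scalar subquery so WHERE compares against a single value

Corrected query:
SELECT genre, rating FROM movies WHERE rating = (SELECT MAX(rating) FROM movies)

Result:
genre  | rating
-------+-------
Comedy | 9.4   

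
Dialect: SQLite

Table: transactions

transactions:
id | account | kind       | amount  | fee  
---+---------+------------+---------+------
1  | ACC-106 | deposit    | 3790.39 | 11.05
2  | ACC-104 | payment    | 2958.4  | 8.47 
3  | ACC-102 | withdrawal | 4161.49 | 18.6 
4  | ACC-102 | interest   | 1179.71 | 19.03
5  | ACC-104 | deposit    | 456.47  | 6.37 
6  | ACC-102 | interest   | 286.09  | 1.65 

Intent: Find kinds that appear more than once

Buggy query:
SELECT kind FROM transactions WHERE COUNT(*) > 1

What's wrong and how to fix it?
Bug: COUNT(*) is an aggregate and cannot be used in WHERE

Fix: Group first, then use HAVING for the count condition

Corrected query:
SELECT kind FROM transactions GROUP BY kind HAVING COUNT(*) > 1

Result:
kind    
--------
deposit 
interest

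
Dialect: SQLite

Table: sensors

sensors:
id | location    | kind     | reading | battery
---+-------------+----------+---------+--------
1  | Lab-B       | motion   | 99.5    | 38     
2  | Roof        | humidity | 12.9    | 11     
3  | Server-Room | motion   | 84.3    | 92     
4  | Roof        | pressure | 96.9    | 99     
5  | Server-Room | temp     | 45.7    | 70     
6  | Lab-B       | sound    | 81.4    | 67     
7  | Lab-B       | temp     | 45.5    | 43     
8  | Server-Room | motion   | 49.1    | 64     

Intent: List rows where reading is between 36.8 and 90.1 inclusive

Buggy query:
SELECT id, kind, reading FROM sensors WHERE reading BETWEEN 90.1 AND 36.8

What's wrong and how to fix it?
Bug: BETWEEN expects the lower bound first; with 90.1 AND 36.8 the range is empty

Fix: Swap the bounds so the smaller value comes first

Corrected query:
SELECT id, kind, reading FROM sensors WHERE reading BETWEEN 36.8 AND 90.1

Result:
id | kind   | reading
---+--------+--------
3  | motion | 84.3   
5  | temp   | 45.7   
6  | sound  | 81.4   
7  | temp   | 45.5   
8  | motion | 49.1   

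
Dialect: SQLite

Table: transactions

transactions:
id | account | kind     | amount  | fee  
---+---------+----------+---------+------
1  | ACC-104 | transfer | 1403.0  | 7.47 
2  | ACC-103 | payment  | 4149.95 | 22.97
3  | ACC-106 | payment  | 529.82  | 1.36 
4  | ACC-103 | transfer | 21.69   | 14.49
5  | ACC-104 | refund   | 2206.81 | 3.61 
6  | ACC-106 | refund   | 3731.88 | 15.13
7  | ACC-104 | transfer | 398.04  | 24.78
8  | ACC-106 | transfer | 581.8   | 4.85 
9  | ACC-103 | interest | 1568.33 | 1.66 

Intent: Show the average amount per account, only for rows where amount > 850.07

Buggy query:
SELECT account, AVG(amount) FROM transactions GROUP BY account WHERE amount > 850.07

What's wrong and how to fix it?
Bug: Row-level WHERE must come before GROUP BY in the clause order

Fix: Place WHERE between FROM and GROUP BY

Corrected query:
SELECT account, AVG(amount) FROM transactions WHERE amount > 850.07 GROUP BY account

Result:
account | AVG(amount)
--------+------------
ACC-103 | 2859.14    
ACC-104 | 1804.905   
ACC-106 | 3731.88    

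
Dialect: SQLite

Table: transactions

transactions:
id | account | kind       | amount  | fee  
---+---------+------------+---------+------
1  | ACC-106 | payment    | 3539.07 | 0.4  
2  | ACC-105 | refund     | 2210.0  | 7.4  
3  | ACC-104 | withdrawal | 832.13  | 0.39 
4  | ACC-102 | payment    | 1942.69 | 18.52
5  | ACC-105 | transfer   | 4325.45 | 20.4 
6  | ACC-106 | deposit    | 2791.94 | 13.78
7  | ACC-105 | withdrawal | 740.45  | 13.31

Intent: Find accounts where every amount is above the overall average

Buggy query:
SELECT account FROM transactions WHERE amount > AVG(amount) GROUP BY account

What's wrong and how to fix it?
Bug: WHERE evaluates per row before aggregation, so AVG() is unavailable

Fix: Use a subquery for AVG and a HAVING MIN(...) filter so the condition holds for every row in the group

Corrected query:
SELECT account FROM transactions GROUP BY account HAVING MIN(amount) > (SELECT AVG(amount) FROM transactions)

Result:
account
-------
ACC-106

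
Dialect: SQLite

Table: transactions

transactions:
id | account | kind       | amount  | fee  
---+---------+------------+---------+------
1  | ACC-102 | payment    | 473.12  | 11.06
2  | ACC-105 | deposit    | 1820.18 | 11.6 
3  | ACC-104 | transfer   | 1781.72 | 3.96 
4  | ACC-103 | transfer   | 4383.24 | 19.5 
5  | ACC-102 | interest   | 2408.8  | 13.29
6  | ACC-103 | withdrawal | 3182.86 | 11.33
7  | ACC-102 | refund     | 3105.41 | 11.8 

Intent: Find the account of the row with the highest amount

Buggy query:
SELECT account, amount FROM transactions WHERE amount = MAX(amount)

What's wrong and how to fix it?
Bug: MAX(amount) is an aggregate and cannot be used directly in WHERE

Fix: Wrap MAX in a scalar subquery so WHERE compares against a single value

Corrected query:
SELECT account, amount FROM transactions WHERE amount = (SELECT MAX(amount) FROM transactions)

Result:
account | amount 
--------+--------
ACC-103 | 4383.24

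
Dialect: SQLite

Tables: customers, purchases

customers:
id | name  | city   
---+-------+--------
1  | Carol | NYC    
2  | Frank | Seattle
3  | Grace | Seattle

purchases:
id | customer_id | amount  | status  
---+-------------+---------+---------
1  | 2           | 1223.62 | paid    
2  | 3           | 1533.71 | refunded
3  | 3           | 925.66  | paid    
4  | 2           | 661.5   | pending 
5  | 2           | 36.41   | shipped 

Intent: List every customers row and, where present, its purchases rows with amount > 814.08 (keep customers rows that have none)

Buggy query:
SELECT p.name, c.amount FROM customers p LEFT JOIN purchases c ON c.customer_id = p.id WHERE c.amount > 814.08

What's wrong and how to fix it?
Bug: Filtering c.amount in WHERE discards the NULL rows produced by LEFT JOIN, turning it into an inner join

Fix: Put 'c.amount > 814.08' in the JOIN's ON clause instead of WHERE

Corrected query:
SELECT p.name, c.amount FROM customers p LEFT JOIN purchases c ON c.customer_id = p.id AND c.amount > 814.08

Result:
name  | amount 
------+--------
Carol | NULL   
Frank | 1223.62
Grace | 925.66 
Grace | 1533.71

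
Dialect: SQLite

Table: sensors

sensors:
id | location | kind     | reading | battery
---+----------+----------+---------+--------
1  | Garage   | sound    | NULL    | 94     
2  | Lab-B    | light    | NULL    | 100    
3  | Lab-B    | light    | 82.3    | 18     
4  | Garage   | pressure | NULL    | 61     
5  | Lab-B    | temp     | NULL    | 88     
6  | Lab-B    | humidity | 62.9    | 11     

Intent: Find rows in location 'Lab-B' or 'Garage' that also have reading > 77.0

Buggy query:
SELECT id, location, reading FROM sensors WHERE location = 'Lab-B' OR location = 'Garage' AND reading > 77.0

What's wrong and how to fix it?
Bug: AND binds tighter than OR, so this parses as location = 'Lab-B' OR (location = 'Garage' AND reading > 77.0)

Fix: Add parentheses around the OR so the AND applies to both alternatives

Corrected query:
SELECT id, location, reading FROM sensors WHERE (location = 'Lab-B' OR location = 'Garage') AND reading > 77.0

Result:
id | location | reading
---+----------+--------
3  | Lab-B    | 82.3   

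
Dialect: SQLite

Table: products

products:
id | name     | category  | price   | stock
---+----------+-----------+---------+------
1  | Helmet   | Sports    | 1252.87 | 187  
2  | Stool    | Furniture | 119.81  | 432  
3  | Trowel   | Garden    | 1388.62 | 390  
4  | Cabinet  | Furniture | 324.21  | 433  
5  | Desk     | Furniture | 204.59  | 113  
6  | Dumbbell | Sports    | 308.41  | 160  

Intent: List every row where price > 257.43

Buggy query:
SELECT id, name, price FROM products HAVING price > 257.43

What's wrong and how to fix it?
Bug: HAVING filters the output of aggregation, but this query has no GROUP BY and no aggregate functions, so SQLite rejects it (HAVING clause on a non-aggregate query); the condition here is per row

Fix: Use WHERE for row-level filtering

Corrected query:
SELECT id, name, price FROM products WHERE price > 257.43

Result:
id | name     | price  
---+----------+--------
1  | Helmet   | 1252.87
3  | Trowel   | 1388.62
4  | Cabinet  | 324.21 
6  | Dumbbell | 308.41 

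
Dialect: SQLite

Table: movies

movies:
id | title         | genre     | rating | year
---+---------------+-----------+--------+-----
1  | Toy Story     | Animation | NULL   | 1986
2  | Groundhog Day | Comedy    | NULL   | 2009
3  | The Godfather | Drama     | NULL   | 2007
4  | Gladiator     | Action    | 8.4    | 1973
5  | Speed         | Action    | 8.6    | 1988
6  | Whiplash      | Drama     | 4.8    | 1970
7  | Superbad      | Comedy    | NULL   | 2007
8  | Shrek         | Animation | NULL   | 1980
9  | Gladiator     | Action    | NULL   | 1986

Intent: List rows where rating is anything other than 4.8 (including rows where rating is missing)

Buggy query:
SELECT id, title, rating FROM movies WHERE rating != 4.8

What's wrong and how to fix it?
Bug: 'rating != 4.8' is unknown when rating is NULL, so NULL rows are silently excluded

Fix: Add an explicit OR rating IS NULL to include the missing-value rows

Corrected query:
SELECT id, title, rating FROM movies WHERE rating != 4.8 OR rating IS NULL

Result:
id | title         | rating
---+---------------+-------
1  | Toy Story     | NULL  
2  | Groundhog Day | NULL  
3  | The Godfather | NULL  
4  | Gladiator     | 8.4   
5  | Speed         | 8.6   
7  | Superbad      | NULL  
8  | Shrek         | NULL  
9  | Gladiator     | NULL  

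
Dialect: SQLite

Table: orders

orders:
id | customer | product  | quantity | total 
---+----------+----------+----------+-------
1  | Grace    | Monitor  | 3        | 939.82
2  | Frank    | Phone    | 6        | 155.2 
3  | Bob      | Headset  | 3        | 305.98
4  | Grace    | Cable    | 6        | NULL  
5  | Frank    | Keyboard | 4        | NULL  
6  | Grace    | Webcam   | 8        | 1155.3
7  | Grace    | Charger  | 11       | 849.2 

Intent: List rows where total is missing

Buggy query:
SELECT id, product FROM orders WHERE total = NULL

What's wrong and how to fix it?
Bug: '= NULL' is always unknown in SQL three-valued logic, so no rows match

Fix: Replace '= NULL' with 'IS NULL'

Corrected query:
SELECT id, product FROM orders WHERE total IS NULL

Result:
id | product 
---+---------
4  | Cable   
5  | Keyboard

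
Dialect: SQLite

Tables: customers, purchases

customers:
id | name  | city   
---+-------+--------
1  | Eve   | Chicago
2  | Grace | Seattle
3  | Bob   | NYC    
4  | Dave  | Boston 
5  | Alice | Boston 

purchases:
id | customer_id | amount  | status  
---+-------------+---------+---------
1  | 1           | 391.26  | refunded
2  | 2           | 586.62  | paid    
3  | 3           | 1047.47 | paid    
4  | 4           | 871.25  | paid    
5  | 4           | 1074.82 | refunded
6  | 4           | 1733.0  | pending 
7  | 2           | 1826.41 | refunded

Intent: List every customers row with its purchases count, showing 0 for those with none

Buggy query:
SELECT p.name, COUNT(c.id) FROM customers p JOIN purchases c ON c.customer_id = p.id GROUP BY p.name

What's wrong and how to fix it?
Bug: INNER JOIN drops customers rows that have no matching purchases rows

Fix: Use LEFT JOIN so parents without children still appear (COUNT(c.id) gives 0)

Corrected query:
SELECT p.name, COUNT(c.id) FROM customers p LEFT JOIN purchases c ON c.customer_id = p.id GROUP BY p.name

Result:
name  | COUNT(c.id)
------+------------
Alice | 0          
Bob   | 1          
Dave  | 3          
Eve   | 1          
Grace | 2          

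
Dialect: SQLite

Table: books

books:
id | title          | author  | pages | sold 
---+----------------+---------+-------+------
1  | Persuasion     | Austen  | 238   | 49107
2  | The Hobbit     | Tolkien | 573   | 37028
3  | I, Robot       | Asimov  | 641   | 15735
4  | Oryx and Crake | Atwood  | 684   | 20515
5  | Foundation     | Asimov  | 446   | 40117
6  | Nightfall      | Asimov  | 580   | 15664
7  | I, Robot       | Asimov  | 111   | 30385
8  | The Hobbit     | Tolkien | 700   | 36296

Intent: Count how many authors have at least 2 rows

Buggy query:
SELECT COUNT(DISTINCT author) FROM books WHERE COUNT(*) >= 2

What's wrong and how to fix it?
Bug: COUNT(*) cannot appear in WHERE; the per-group count doesn't exist yet

Fix: Group first with HAVING COUNT(*) >= 2, then COUNT the resulting groups

Corrected query:
SELECT COUNT(*) FROM (SELECT author FROM books GROUP BY author HAVING COUNT(*) >= 2)

Result:
COUNT(*)
--------
2       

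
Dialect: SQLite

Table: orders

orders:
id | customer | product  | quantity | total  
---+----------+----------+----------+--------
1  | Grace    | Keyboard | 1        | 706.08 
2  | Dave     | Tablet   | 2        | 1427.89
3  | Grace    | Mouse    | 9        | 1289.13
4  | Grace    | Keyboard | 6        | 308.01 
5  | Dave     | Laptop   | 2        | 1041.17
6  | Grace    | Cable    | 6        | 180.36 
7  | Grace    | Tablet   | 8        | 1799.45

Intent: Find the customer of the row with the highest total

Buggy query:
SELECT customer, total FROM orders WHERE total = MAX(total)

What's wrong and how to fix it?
Bug: MAX(total) is an aggregate and cannot be used directly in WHERE

Fix: Use a subquery: WHERE total = (SELECT MAX(total) FROM orders)

Corrected query:
SELECT customer, total FROM orders WHERE total = (SELECT MAX(total) FROM orders)

Result:
customer | total  
---------+--------
Grace    | 1799.45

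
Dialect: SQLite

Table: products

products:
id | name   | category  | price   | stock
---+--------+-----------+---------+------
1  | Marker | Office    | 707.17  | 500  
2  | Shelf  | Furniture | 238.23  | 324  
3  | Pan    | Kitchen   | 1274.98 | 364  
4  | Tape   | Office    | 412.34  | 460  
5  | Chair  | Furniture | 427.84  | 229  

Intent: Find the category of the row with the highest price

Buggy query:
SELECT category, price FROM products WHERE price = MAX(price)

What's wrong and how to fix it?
Bug: MAX(price) is an aggregate and cannot be used directly in WHERE

Fix: Wrap MAX in a scalar subquery so WHERE compares against a single value

Corrected query:
SELECT category, price FROM products WHERE price = (SELECT MAX(price) FROM products)

Result:
category | price  
---------+--------
Kitchen  | 1274.98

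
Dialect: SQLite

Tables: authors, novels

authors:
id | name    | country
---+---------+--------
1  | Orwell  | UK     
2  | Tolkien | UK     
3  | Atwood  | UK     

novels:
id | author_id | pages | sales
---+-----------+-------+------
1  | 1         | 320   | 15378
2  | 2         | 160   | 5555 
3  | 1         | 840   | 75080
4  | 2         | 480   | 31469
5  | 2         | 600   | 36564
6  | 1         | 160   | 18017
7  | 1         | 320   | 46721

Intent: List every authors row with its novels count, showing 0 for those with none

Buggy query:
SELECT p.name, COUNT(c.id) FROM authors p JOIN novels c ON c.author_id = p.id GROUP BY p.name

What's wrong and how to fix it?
Bug: INNER JOIN drops authors rows that have no matching novels rows

Fix: Use LEFT JOIN so parents without children still appear (COUNT(c.id) gives 0)

Corrected query:
SELECT p.name, COUNT(c.id) FROM authors p LEFT JOIN novels c ON c.author_id = p.id GROUP BY p.name

Result:
name    | COUNT(c.id)
--------+------------
Atwood  | 0          
Orwell  | 4          
Tolkien | 3          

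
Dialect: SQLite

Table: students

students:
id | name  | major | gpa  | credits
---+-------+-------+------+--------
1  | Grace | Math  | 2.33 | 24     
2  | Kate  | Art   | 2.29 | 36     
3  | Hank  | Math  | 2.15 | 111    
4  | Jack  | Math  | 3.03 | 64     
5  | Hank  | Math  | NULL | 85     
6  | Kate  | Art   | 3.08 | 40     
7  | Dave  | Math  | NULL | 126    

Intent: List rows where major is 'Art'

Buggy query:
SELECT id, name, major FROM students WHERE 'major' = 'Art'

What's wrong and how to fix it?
Bug: 'major' in single quotes is a string literal, not the column; the comparison is literal-vs-literal and never true

Fix: Reference the column as major without single quotes

Corrected query:
SELECT id, name, major FROM students WHERE major = 'Art'

Result:
id | name | major
---+------+------
2  | Kate | Art  
6  | Kate | Art  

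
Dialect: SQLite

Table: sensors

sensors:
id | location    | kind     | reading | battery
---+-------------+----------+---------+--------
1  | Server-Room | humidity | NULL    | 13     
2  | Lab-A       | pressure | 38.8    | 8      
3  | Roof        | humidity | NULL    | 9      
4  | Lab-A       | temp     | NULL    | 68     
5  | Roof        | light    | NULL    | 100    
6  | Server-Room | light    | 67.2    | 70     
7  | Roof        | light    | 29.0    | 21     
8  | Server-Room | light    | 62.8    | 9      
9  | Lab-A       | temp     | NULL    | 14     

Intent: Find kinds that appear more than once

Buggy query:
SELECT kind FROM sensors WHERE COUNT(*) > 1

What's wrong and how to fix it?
Bug: WHERE can't reference COUNT(*); aggregates are computed after WHERE

Fix: Group first, then use HAVING for the count condition

Corrected query:
SELECT kind FROM sensors GROUP BY kind HAVING COUNT(*) > 1

Result:
kind    
--------
humidity
light   
temp    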